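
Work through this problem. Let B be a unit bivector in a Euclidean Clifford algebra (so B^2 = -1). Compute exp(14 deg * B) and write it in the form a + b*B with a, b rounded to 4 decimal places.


For a unit bivector B with B^2 = -1, the exponential series gives
e^(theta*B) = cos(theta) + sin(theta)*B (the GA analogue of Euler's formula).
theta = 14 degrees = 0.244346 rad
cos(14 deg) = 0.9703
sin(14 deg) = 0.2419
exp(theta*B) = 0.9703 + 0.2419*B


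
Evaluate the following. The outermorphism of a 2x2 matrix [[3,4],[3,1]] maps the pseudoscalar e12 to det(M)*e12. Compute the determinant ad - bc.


The outermorphism of a linear map f sends e1^e2 to f(e1)^f(e2).
f(e1) = 3*e1 + 3*e2
f(e2) = 4*e1 + 1*e2
f(e1) ^ f(e2) = (3*e1 + 3*e2) ^ (4*e1 + 1*e2)
= 3*1*e12 + 3*4*e21
= (3 - 12)*e12
= -9*e12
Coefficient = -9


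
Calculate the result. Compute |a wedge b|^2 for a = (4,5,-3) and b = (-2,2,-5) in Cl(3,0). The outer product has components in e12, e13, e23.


a wedge b = (a1*b2 - a2*b1)*e12 + (a1*b3 - a3*b1)*e13 + (a2*b3 - a3*b2)*e23
e12 coeff: 4*2 - 5*(-2) = 8 - (-10) = 18
e13 coeff: 4*(-5) - (-3)*(-2) = -20 - 6 = -26
e23 coeff: 5*(-5) - (-3)*2 = -25 - (-6) = -19
|a wedge b|^2 = 18^2 + (-26)^2 + (-19)^2
= 324 + 676 + 361
= 1361


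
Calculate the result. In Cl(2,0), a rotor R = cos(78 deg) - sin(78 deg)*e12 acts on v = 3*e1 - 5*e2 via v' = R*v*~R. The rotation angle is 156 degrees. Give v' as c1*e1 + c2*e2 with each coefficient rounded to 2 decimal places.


Rotor R = cos(78deg) - sin(78deg)*e12
Rotation angle theta = 2 * 78 = 156 degrees
v' = R*v*~R rotates v by theta.
cos(156deg) = -0.9135, sin(156deg) = 0.4067
v'_1 = 3*cos(156deg) - (-5)*sin(156deg)
= 3*(-0.9135) - (-5)*0.4067
= -0.71
v'_2 = 3*sin(156deg) + (-5)*cos(156deg)
= 3*0.4067 + (-5)*(-0.9135)
= 5.79
v' = -0.71*e1 + 5.79*e2


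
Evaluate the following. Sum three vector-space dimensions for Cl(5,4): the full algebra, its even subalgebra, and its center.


n = 5 + 4 = 9
Total dim = 2^9 = 512
Even subalgebra dim = 2^8 = 256
n is odd, so center dim = 2
Sum = 512 + 256 + 2 = 770


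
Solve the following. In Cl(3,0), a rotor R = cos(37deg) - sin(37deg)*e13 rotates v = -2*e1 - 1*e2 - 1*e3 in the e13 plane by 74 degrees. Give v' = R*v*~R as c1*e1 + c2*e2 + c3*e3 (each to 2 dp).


Rotor R = cos(37deg) - sin(37deg)*e13
Rotation angle theta = 2 * 37 = 74 degrees in the e13 plane (e1 -> e3).
The component perpendicular to the plane (e2) is invariant: v'_2 = v2 = -1.00
cos(74deg) = 0.2756, sin(74deg) = 0.9613
v'_1 = v1*cos(theta) - v3*sin(theta) = -2*0.2756 - (-1)*0.9613 = 0.41
v'_3 = v1*sin(theta) + v3*cos(theta) = -2*0.9613 + (-1)*0.2756 = -2.20
v' = 0.41*e1 - 1.00*e2 - 2.20*e3


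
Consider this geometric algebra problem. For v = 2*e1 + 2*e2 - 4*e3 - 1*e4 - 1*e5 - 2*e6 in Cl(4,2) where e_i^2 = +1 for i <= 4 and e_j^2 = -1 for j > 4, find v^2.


v^2 = sum of c_i^2 * e_i^2
Positive signature terms (e_i^2 = +1): 2^2 + 2^2 + (-4)^2 + (-1)^2 = 25
Negative signature terms (e_j^2 = -1): (-1)^2 + (-2)^2 = 5
v^2 = 25 - 5 = 20


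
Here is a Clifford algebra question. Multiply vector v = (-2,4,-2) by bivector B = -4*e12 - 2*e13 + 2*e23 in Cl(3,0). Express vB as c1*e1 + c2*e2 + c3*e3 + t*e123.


vB has grade-1 (vector) and grade-3 (trivector) parts: vB = (v _| B) + (v ^ B).
Vector part <vB>_1:
  e1: -v2*b12 - v3*b13 = -(4)*(-4) - (-2)*(-2) = 12
  e2: v1*b12 - v3*b23 = (-2)*(-4) - (-2)*(2) = 12
  e3: v1*b13 + v2*b23 = (-2)*(-2) + (4)*(2) = 12
Trivector part <vB>_3:
  e123: v1*b23 - v2*b13 + v3*b12 = (-2)*(2) - (4)*(-2) + (-2)*(-4) = 12
vB = 12*e1 + 12*e2 + 12*e3 + 12*e123


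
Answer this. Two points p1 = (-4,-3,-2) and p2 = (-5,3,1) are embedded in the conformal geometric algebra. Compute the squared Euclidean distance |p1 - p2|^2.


p1 - p2 = (1, -6, -3)
|p1 - p2|^2 = 1^2 + (-6)^2 + (-3)^2
= 1 + 36 + 9
= 46


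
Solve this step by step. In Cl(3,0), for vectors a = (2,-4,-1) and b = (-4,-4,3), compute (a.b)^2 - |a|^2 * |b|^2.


a . b = 2*(-4) + (-4)*(-4) + (-1)*3
= -8 + 16 + (-3) = 5
|a|^2 = 2^2 + (-4)^2 + (-1)^2 = 21
|b|^2 = (-4)^2 + (-4)^2 + 3^2 = 41
(a.b)^2 = 5^2 = 25
|a|^2 * |b|^2 = 21 * 41 = 861
Result = 25 - 861 = -836


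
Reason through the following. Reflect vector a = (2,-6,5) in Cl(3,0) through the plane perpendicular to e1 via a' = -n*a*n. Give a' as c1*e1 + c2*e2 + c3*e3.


Reflection formula: a' = -n*a*n, with n = e1 (unit vector, n^2 = 1).
For reflection through hyperplane perp to e1:
The component along e1 flips sign, others stay.
a = (2, -6, 5)
a' = (-2, -6, 5)
a' = -2*e1 - 6*e2 + 5*e3


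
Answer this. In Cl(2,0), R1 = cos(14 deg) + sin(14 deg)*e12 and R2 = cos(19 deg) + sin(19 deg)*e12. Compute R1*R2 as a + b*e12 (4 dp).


Same-plane rotors commute and their half-angles add:
R1*R2 = cos(a1 + a2) + sin(a1 + a2)*e12.
a1 + a2 = 14 + 19 = 33 deg
cos(33 deg) = 0.8387
sin(33 deg) = 0.5446
R1*R2 = 0.8387 + 0.5446*e12


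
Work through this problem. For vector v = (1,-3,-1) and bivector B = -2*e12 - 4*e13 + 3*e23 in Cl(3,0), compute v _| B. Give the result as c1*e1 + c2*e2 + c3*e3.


Left contraction v _| B = <vB>_1 (grade-1 part of the geometric product vB).
Using e1_|e12 = e2, e2_|e12 = -e1, e1_|e13 = e3, e3_|e13 = -e1, e2_|e23 = e3, e3_|e23 = -e2:
e1 coeff: -v2*b12 - v3*b13 = -(-3)*(-2) - (-1)*(-4) = -10
e2 coeff: v1*b12 - v3*b23 = (1)*(-2) - (-1)*(3) = 1
e3 coeff: v1*b13 + v2*b23 = (1)*(-4) + (-3)*(3) = -13
v _| B = -10*e1 + 1*e2 - 13*e3


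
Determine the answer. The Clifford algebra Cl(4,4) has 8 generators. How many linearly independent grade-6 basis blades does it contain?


Number of grade-k basis blades in Cl(p,q) with n = p + q is C(n, k).
n = 4 + 4 = 8
C(8, 6) = 8! / (6! * 2!)
= 40320 / (720 * 2)
= 28


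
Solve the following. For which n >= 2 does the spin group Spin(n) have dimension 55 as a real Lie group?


dim Spin(n) = dim so(n) = n(n-1)/2.
Solve n(n-1)/2 = 55, i.e. n^2 - n - 110 = 0.
Discriminant = 1 + 8*55 = 441
n = (1 + sqrt(441))/2 = (1 + 21)/2 = 11


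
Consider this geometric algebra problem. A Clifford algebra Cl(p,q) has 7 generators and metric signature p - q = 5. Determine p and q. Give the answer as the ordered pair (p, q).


We need p + q = 7 and p - q = 5.
Adding: 2p = 7 + 5 = 12, so p = 6.
Then q = 7 - 6 = 1.
(p, q) = (6, 1)


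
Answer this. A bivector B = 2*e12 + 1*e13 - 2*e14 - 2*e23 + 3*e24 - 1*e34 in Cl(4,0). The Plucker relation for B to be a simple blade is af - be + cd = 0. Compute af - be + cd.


Plucker relation: af - be + cd
a*f = 2*(-1) = -2
b*e = 1*3 = 3
c*d = (-2)*(-2) = 4
af - be + cd = -2 - 3 + 4
= -1


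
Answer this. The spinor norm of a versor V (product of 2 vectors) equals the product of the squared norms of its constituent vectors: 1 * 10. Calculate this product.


Spinor norm N(V) = |v1|^2 * |v2|^2 * ... * |v2|^2
= 1 * 10
Running product: 1, 10
N(V) = 10


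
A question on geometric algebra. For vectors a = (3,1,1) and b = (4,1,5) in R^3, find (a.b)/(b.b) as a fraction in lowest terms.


Projection coefficient = (a . b) / (b . b)
a . b = 3*4 + 1*1 + 1*5
= 12 + 1 + 5 = 18
b . b = 4^2 + 1^2 + 5^2
= 16 + 1 + 25 = 42
Coefficient = 18/42
In lowest terms: 3/7


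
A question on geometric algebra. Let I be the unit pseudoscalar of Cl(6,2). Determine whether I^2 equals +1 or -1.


The pseudoscalar I = e1...e_n (product of all n generators) of Cl(p,q) satisfies I^2 = (-1)^(q + n(n-1)/2).
p = 6, q = 2, n = p + q = 8
n(n-1)/2 = 8 * 7 / 2 = 28
Exponent = q + n(n-1)/2 = 2 + 28 = 30
I^2 = (-1)^30 = +1


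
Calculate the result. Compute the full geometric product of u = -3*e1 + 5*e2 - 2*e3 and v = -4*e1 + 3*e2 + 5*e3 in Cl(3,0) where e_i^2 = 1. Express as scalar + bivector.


In Cl(3,0): e_i^2 = 1, e_ie_j = -e_je_i for i != j.
Scalar part = u . v = (-3)*(-4) + 5*3 + (-2)*5
= 12 + 15 + (-10) = 17
e12 coeff = (-3)*3 - 5*(-4) = -9 - (-20) = 11
e13 coeff = (-3)*5 - (-2)*(-4) = -15 - 8 = -23
e23 coeff = 5*5 - (-2)*3 = 25 - (-6) = 31
uv = 17 + 11*e12 - 23*e13 + 31*e23


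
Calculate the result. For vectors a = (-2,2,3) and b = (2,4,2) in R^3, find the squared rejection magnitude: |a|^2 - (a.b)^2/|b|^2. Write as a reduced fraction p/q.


|a|^2 = (-2)^2 + 2^2 + 3^2 = 17
|b|^2 = 2^2 + 4^2 + 2^2 = 24
a . b = (-2)*2 + 2*4 + 3*2 = 10
(a.b)^2 = 10^2 = 100
|rej|^2 = 17 - 100/24
= (408 - 100)/24
= 308/24
In lowest terms: 77/6


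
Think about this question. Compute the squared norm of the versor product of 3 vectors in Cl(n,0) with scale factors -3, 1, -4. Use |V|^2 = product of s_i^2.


Each vector v_i has |v_i|^2 = s_i^2
Squared scales: (-3)^2 = 9, 1^2 = 1, (-4)^2 = 16
|V|^2 = 9 * 1 * 16
= 144


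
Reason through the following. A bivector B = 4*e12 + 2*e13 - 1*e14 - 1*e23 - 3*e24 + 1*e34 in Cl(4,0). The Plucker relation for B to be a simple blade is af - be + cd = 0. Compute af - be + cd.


Plucker relation: af - be + cd
a*f = 4*1 = 4
b*e = 2*(-3) = -6
c*d = (-1)*(-1) = 1
af - be + cd = 4 - (-6) + 1
= 11


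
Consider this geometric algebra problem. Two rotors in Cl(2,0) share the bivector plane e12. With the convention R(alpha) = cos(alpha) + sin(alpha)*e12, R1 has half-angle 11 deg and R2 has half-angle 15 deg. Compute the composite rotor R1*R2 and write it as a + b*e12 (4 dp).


Same-plane rotors commute and their half-angles add:
R1*R2 = cos(a1 + a2) + sin(a1 + a2)*e12.
a1 + a2 = 11 + 15 = 26 deg
cos(26 deg) = 0.8988
sin(26 deg) = 0.4384
R1*R2 = 0.8988 + 0.4384*e12


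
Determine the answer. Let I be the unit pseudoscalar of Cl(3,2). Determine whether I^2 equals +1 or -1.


The pseudoscalar I = e1...e_n (product of all n generators) of Cl(p,q) satisfies I^2 = (-1)^(q + n(n-1)/2).
p = 3, q = 2, n = p + q = 5
n(n-1)/2 = 5 * 4 / 2 = 10
Exponent = q + n(n-1)/2 = 2 + 10 = 12
I^2 = (-1)^12 = +1


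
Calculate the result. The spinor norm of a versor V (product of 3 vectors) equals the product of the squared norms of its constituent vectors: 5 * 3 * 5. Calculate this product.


Spinor norm N(V) = |v1|^2 * |v2|^2 * ... * |v3|^2
= 5 * 3 * 5
Running product: 5, 15, 75
N(V) = 75


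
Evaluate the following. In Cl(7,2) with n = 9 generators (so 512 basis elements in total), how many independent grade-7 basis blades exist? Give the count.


Number of grade-k basis blades in Cl(p,q) with n = p + q is C(n, k).
n = 7 + 2 = 9
C(9, 7) = 9! / (7! * 2!)
= 362880 / (5040 * 2)
= 36


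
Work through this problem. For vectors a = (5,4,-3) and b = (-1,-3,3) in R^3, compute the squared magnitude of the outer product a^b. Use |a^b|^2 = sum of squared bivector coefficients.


a wedge b = (a1*b2 - a2*b1)*e12 + (a1*b3 - a3*b1)*e13 + (a2*b3 - a3*b2)*e23
e12 coeff: 5*(-3) - 4*(-1) = -15 - (-4) = -11
e13 coeff: 5*3 - (-3)*(-1) = 15 - 3 = 12
e23 coeff: 4*3 - (-3)*(-3) = 12 - 9 = 3
|a wedge b|^2 = (-11)^2 + 12^2 + 3^2
= 121 + 144 + 9
= 274


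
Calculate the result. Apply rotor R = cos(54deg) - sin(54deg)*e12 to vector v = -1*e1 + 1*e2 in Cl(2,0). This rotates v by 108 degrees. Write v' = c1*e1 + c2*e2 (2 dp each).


Rotor R = cos(54deg) - sin(54deg)*e12
Rotation angle theta = 2 * 54 = 108 degrees
v' = R*v*~R rotates v by theta.
cos(108deg) = -0.3090, sin(108deg) = 0.9511
v'_1 = -1*cos(108deg) - 1*sin(108deg)
= -1*(-0.3090) - 1*0.9511
= -0.64
v'_2 = -1*sin(108deg) + 1*cos(108deg)
= -1*0.9511 + 1*(-0.3090)
= -1.26
v' = -0.64*e1 - 1.26*e2


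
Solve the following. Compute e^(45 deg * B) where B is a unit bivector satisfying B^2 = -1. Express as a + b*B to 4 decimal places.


For a unit bivector B with B^2 = -1, the exponential series gives
e^(theta*B) = cos(theta) + sin(theta)*B (the GA analogue of Euler's formula).
theta = 45 degrees = 0.785398 rad
cos(45 deg) = 0.7071
sin(45 deg) = 0.7071
exp(theta*B) = 0.7071 + 0.7071*B


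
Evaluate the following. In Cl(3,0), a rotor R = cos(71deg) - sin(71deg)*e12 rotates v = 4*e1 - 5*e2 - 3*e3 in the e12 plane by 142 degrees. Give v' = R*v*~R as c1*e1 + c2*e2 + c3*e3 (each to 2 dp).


Rotor R = cos(71deg) - sin(71deg)*e12
Rotation angle theta = 2 * 71 = 142 degrees in the e12 plane (e1 -> e2).
The component perpendicular to the plane (e3) is invariant: v'_3 = v3 = -3.00
cos(142deg) = -0.7880, sin(142deg) = 0.6157
v'_1 = v1*cos(theta) - v2*sin(theta) = 4*(-0.7880) - (-5)*0.6157 = -0.07
v'_2 = v1*sin(theta) + v2*cos(theta) = 4*0.6157 + (-5)*(-0.7880) = 6.40
v' = -0.07*e1 + 6.40*e2 - 3.00*e3


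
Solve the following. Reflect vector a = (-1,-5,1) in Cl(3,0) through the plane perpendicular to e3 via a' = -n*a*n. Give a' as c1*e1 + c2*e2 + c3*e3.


Reflection formula: a' = -n*a*n, with n = e3 (unit vector, n^2 = 1).
For reflection through hyperplane perp to e3:
The component along e3 flips sign, others stay.
a = (-1, -5, 1)
a' = (-1, -5, -1)
a' = -1*e1 - 5*e2 - 1*e3


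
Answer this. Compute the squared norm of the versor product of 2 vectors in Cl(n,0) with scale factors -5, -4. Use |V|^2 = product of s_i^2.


Each vector v_i has |v_i|^2 = s_i^2
Squared scales: (-5)^2 = 25, (-4)^2 = 16
|V|^2 = 25 * 16
= 400


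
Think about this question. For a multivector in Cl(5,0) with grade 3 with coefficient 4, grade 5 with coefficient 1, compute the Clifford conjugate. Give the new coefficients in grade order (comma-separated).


Clifford conjugate sign for grade k: (-1)^(k(k+1)/2)
Grade 3: (-1)^(3*4/2) = (-1)^6 = 1, coeff 4 -> 4
Grade 5: (-1)^(5*6/2) = (-1)^15 = -1, coeff 1 -> -1
Conjugated coefficients: 4, -1


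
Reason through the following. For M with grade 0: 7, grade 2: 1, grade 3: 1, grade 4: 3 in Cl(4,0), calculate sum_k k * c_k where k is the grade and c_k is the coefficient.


Grade-weighted sum = sum of grade_k * coefficient_k
0*7 = 0
2*1 = 2
3*1 = 3
4*3 = 12
Total = 0 + 2 + 3 + 12 = 17


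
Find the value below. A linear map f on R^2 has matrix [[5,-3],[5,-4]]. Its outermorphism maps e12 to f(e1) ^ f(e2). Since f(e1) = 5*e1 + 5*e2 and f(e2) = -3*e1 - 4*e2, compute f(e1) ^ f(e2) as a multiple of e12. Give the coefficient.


The outermorphism of a linear map f sends e1^e2 to f(e1)^f(e2).
f(e1) = 5*e1 + 5*e2
f(e2) = -3*e1 - 4*e2
f(e1) ^ f(e2) = (5*e1 + 5*e2) ^ (-3*e1 - 4*e2)
= 5*(-4)*e12 + 5*(-3)*e21
= (-20 - (-15))*e12
= -5*e12
Coefficient = -5


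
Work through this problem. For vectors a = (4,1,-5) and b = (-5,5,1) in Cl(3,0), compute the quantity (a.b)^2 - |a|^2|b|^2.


a . b = 4*(-5) + 1*5 + (-5)*1
= -20 + 5 + (-5) = -20
|a|^2 = 4^2 + 1^2 + (-5)^2 = 42
|b|^2 = (-5)^2 + 5^2 + 1^2 = 51
(a.b)^2 = (-20)^2 = 400
|a|^2 * |b|^2 = 42 * 51 = 2142
Result = 400 - 2142 = -1742


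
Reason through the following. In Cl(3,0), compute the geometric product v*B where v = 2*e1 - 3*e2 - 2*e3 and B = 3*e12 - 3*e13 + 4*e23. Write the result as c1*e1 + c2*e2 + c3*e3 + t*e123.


vB has grade-1 (vector) and grade-3 (trivector) parts: vB = (v _| B) + (v ^ B).
Vector part <vB>_1:
  e1: -v2*b12 - v3*b13 = -(-3)*(3) - (-2)*(-3) = 3
  e2: v1*b12 - v3*b23 = (2)*(3) - (-2)*(4) = 14
  e3: v1*b13 + v2*b23 = (2)*(-3) + (-3)*(4) = -18
Trivector part <vB>_3:
  e123: v1*b23 - v2*b13 + v3*b12 = (2)*(4) - (-3)*(-3) + (-2)*(3) = -7
vB = 3*e1 + 14*e2 - 18*e3 - 7*e123


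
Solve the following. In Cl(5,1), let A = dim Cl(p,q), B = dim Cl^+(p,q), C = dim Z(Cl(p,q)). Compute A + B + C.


n = 5 + 1 = 6
Total dim = 2^6 = 64
Even subalgebra dim = 2^5 = 32
n is even, so center dim = 1
Sum = 64 + 32 + 1 = 97


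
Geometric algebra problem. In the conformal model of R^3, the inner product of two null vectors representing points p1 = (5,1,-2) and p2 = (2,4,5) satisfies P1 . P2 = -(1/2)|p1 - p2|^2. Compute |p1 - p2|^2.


p1 - p2 = (3, -3, -7)
|p1 - p2|^2 = 3^2 + (-3)^2 + (-7)^2
= 9 + 9 + 49
= 67


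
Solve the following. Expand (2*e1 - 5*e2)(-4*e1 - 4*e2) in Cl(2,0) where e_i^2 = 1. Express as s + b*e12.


Expand: (2*e1 - 5*e2)(-4*e1 - 4*e2)
= 2*(-4)*e1e1 + 2*(-4)*e1e2 + (-5)*(-4)*e2e1 + (-5)*(-4)*e2e2
Using e1^2 = e2^2 = 1, e2e1 = -e1e2:
Scalar part s = 2*(-4) + (-5)*(-4) = -8 + 20 = 12
Bivector part b = 2*(-4) - (-5)*(-4) = -8 - 20 = -28
uv = 12 - 28*e12


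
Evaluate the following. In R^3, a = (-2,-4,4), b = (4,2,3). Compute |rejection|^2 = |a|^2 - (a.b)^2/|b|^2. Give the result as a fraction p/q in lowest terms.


|a|^2 = (-2)^2 + (-4)^2 + 4^2 = 36
|b|^2 = 4^2 + 2^2 + 3^2 = 29
a . b = (-2)*4 + (-4)*2 + 4*3 = -4
(a.b)^2 = (-4)^2 = 16
|rej|^2 = 36 - 16/29
= (1044 - 16)/29
= 1028/29
In lowest terms: 1028/29


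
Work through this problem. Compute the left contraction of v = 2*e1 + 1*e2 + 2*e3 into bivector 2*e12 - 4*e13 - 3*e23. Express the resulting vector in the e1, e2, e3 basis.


Left contraction v _| B = <vB>_1 (grade-1 part of the geometric product vB).
Using e1_|e12 = e2, e2_|e12 = -e1, e1_|e13 = e3, e3_|e13 = -e1, e2_|e23 = e3, e3_|e23 = -e2:
e1 coeff: -v2*b12 - v3*b13 = -(1)*(2) - (2)*(-4) = 6
e2 coeff: v1*b12 - v3*b23 = (2)*(2) - (2)*(-3) = 10
e3 coeff: v1*b13 + v2*b23 = (2)*(-4) + (1)*(-3) = -11
v _| B = 6*e1 + 10*e2 - 11*e3


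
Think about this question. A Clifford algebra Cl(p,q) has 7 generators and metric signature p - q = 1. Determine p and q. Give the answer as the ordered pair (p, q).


We need p + q = 7 and p - q = 1.
Adding: 2p = 7 + 1 = 8, so p = 4.
Then q = 7 - 4 = 3.
(p, q) = (4, 3)


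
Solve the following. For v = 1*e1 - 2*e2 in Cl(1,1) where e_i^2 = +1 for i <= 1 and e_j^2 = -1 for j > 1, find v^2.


v^2 = sum of c_i^2 * e_i^2
Positive signature terms (e_i^2 = +1): 1^2 = 1
Negative signature terms (e_j^2 = -1): (-2)^2 = 4
v^2 = 1 - 4 = -3


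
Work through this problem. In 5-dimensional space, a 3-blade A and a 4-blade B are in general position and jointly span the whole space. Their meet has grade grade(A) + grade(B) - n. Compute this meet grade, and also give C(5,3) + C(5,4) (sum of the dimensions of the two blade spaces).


Meet grade = grade(A) + grade(B) - n
= 3 + 4 - 5 = 2
C(5,3) = 10
C(5,4) = 5
dim_A + dim_B = 10 + 5 = 15


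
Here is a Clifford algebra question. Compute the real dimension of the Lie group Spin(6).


Spin(n) double-covers SO(n); both have Lie algebra so(n) of dimension n(n-1)/2.
n = 6
n(n-1) = 6 * 5 = 30
dim Spin(6) = 30/2 = 15


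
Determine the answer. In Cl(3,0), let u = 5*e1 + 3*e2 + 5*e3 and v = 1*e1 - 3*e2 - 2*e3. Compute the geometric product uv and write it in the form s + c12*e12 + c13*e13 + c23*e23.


In Cl(3,0): e_i^2 = 1, e_ie_j = -e_je_i for i != j.
Scalar part = u . v = 5*1 + 3*(-3) + 5*(-2)
= 5 + (-9) + (-10) = -14
e12 coeff = 5*(-3) - 3*1 = -15 - 3 = -18
e13 coeff = 5*(-2) - 5*1 = -10 - 5 = -15
e23 coeff = 3*(-2) - 5*(-3) = -6 - (-15) = 9
uv = -14 - 18*e12 - 15*e13 + 9*e23


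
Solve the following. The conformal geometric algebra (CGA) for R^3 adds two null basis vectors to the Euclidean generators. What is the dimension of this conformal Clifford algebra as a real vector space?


The conformal model of R^3 uses Cl(4,1): the 3 Euclidean generators plus two extra orthogonal generators e+ (e+^2 = +1) and e- (e-^2 = -1), from which the null vectors e0, einf are built.
Number of generators m = 3 + 2 = 5.
dim Cl(p,q) = 2^m = 2^5 = 32


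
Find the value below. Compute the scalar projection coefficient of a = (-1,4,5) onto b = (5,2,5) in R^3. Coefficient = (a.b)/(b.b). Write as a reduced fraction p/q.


Projection coefficient = (a . b) / (b . b)
a . b = (-1)*5 + 4*2 + 5*5
= -5 + 8 + 25 = 28
b . b = 5^2 + 2^2 + 5^2
= 25 + 4 + 25 = 54
Coefficient = 28/54
In lowest terms: 14/27


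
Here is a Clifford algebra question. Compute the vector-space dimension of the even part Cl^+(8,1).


Even subalgebra dimension = 2^(n-1)
n = 8 + 1 = 9
2^(9 - 1) = 2^8 = 256
Verification: sum of C(9,k) for even k = 1 + 36 + 126 + 84 + 9 = 256
Result = 256


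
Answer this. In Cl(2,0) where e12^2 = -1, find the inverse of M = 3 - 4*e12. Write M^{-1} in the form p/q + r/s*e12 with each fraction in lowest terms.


M = 3 - 4*e12, where e12^2 = -1.
Since M commutes with its reverse ~M = a - b*e12, M * ~M = a^2 - b^2*e12^2 = a^2 + b^2.
So M^{-1} = ~M / (a^2 + b^2) = (a - b*e12)/(a^2 + b^2).
a^2 + b^2 = 9 + 16 = 25
Scalar part = 3/25 = 3/25
Bivector coeff = 4/25 = 4/25
M^{-1} = 3/25 + 4/25*e12


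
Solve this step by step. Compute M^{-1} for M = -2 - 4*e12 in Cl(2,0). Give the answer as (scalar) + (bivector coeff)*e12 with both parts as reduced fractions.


M = -2 - 4*e12, where e12^2 = -1.
Since M commutes with its reverse ~M = a - b*e12, M * ~M = a^2 - b^2*e12^2 = a^2 + b^2.
So M^{-1} = ~M / (a^2 + b^2) = (a - b*e12)/(a^2 + b^2).
a^2 + b^2 = 4 + 16 = 20
Scalar part = -2/20 = -1/10
Bivector coeff = 4/20 = 1/5
M^{-1} = -1/10 + 1/5*e12


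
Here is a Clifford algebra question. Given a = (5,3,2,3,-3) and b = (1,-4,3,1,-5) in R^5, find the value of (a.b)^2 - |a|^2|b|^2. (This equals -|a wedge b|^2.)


a . b = 5*1 + 3*(-4) + 2*3 + 3*1 + (-3)*(-5)
= 5 + (-12) + 6 + 3 + 15 = 17
|a|^2 = 5^2 + 3^2 + 2^2 + 3^2 + (-3)^2 = 56
|b|^2 = 1^2 + (-4)^2 + 3^2 + 1^2 + (-5)^2 = 52
(a.b)^2 = 17^2 = 289
|a|^2 * |b|^2 = 56 * 52 = 2912
Result = 289 - 2912 = -2623


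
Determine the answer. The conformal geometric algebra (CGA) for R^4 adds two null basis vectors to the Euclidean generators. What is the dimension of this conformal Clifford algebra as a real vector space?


The conformal model of R^4 uses Cl(5,1): the 4 Euclidean generators plus two extra orthogonal generators e+ (e+^2 = +1) and e- (e-^2 = -1), from which the null vectors e0, einf are built.
Number of generators m = 4 + 2 = 6.
dim Cl(p,q) = 2^m = 2^6 = 64


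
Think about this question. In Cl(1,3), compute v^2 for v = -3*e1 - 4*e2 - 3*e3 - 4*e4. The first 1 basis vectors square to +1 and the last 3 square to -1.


v^2 = sum of c_i^2 * e_i^2
Positive signature terms (e_i^2 = +1): (-3)^2 = 9
Negative signature terms (e_j^2 = -1): (-4)^2 + (-3)^2 + (-4)^2 = 41
v^2 = 9 - 41 = -32


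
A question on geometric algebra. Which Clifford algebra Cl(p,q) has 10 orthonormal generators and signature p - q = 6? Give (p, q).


We need p + q = 10 and p - q = 6.
Adding: 2p = 10 + 6 = 16, so p = 8.
Then q = 10 - 8 = 2.
(p, q) = (8, 2)


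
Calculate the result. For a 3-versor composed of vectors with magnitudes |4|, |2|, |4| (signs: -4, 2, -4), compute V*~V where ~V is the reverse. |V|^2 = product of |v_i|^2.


Each vector v_i has |v_i|^2 = s_i^2
Squared scales: (-4)^2 = 16, 2^2 = 4, (-4)^2 = 16
|V|^2 = 16 * 4 * 16
= 1024


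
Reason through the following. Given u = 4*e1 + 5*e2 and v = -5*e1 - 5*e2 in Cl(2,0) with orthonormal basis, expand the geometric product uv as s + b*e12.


Expand: (4*e1 + 5*e2)(-5*e1 - 5*e2)
= 4*(-5)*e1e1 + 4*(-5)*e1e2 + 5*(-5)*e2e1 + 5*(-5)*e2e2
Using e1^2 = e2^2 = 1, e2e1 = -e1e2:
Scalar part s = 4*(-5) + 5*(-5) = -20 + (-25) = -45
Bivector part b = 4*(-5) - 5*(-5) = -20 - (-25) = 5
uv = -45 + 5*e12


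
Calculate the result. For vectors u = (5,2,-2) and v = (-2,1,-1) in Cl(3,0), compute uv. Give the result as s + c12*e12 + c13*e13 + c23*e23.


In Cl(3,0): e_i^2 = 1, e_ie_j = -e_je_i for i != j.
Scalar part = u . v = 5*(-2) + 2*1 + (-2)*(-1)
= -10 + 2 + 2 = -6
e12 coeff = 5*1 - 2*(-2) = 5 - (-4) = 9
e13 coeff = 5*(-1) - (-2)*(-2) = -5 - 4 = -9
e23 coeff = 2*(-1) - (-2)*1 = -2 - (-2) = 0
uv = -6 + 9*e12 - 9*e13 + 0*e23


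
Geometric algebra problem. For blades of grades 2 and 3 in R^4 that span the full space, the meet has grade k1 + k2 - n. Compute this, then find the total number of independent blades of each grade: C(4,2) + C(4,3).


Meet grade = grade(A) + grade(B) - n
= 2 + 3 - 4 = 1
C(4,2) = 6
C(4,3) = 4
dim_A + dim_B = 6 + 4 = 10


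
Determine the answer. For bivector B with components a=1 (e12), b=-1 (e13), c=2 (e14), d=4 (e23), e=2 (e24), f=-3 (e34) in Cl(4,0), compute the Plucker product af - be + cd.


Plucker relation: af - be + cd
a*f = 1*(-3) = -3
b*e = (-1)*2 = -2
c*d = 2*4 = 8
af - be + cd = -3 - (-2) + 8
= 7


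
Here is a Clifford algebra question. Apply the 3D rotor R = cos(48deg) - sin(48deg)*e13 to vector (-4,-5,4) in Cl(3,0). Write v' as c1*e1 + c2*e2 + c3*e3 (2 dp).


Rotor R = cos(48deg) - sin(48deg)*e13
Rotation angle theta = 2 * 48 = 96 degrees in the e13 plane (e1 -> e3).
The component perpendicular to the plane (e2) is invariant: v'_2 = v2 = -5.00
cos(96deg) = -0.1045, sin(96deg) = 0.9945
v'_1 = v1*cos(theta) - v3*sin(theta) = -4*(-0.1045) - 4*0.9945 = -3.56
v'_3 = v1*sin(theta) + v3*cos(theta) = -4*0.9945 + 4*(-0.1045) = -4.40
v' = -3.56*e1 - 5.00*e2 - 4.40*e3


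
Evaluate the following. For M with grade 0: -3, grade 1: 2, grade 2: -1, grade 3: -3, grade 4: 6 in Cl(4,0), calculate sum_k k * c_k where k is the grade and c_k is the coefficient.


Grade-weighted sum = sum of grade_k * coefficient_k
0*(-3) = 0
1*2 = 2
2*(-1) = -2
3*(-3) = -9
4*6 = 24
Total = 0 + 2 + (-2) + (-9) + 24 = 15


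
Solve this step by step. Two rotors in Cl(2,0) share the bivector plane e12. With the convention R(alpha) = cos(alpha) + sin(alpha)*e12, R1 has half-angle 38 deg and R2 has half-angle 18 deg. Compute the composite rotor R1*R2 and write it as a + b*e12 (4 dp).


Same-plane rotors commute and their half-angles add:
R1*R2 = cos(a1 + a2) + sin(a1 + a2)*e12.
a1 + a2 = 38 + 18 = 56 deg
cos(56 deg) = 0.5592
sin(56 deg) = 0.8290
R1*R2 = 0.5592 + 0.8290*e12


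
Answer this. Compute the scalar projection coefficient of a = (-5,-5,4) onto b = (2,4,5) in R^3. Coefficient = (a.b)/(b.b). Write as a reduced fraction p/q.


Projection coefficient = (a . b) / (b . b)
a . b = (-5)*2 + (-5)*4 + 4*5
= -10 + (-20) + 20 = -10
b . b = 2^2 + 4^2 + 5^2
= 4 + 16 + 25 = 45
Coefficient = -10/45
In lowest terms: -2/9


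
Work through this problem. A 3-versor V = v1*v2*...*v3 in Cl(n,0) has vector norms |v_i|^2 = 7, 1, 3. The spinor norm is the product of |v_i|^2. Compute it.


Spinor norm N(V) = |v1|^2 * |v2|^2 * ... * |v3|^2
= 7 * 1 * 3
Running product: 7, 7, 21
N(V) = 21


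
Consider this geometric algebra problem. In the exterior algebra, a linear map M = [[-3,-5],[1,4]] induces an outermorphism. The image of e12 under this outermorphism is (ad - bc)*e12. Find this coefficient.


The outermorphism of a linear map f sends e1^e2 to f(e1)^f(e2).
f(e1) = -3*e1 + 1*e2
f(e2) = -5*e1 + 4*e2
f(e1) ^ f(e2) = (-3*e1 + 1*e2) ^ (-5*e1 + 4*e2)
= (-3)*4*e12 + 1*(-5)*e21
= (-12 - (-5))*e12
= -7*e12
Coefficient = -7


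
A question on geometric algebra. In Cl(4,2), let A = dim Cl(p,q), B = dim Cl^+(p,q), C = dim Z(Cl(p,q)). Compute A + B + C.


n = 4 + 2 = 6
Total dim = 2^6 = 64
Even subalgebra dim = 2^5 = 32
n is even, so center dim = 1
Sum = 64 + 32 + 1 = 97


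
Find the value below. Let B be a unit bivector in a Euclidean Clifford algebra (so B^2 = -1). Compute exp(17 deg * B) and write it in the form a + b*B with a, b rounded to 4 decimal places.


For a unit bivector B with B^2 = -1, the exponential series gives
e^(theta*B) = cos(theta) + sin(theta)*B (the GA analogue of Euler's formula).
theta = 17 degrees = 0.296706 rad
cos(17 deg) = 0.9563
sin(17 deg) = 0.2924
exp(theta*B) = 0.9563 + 0.2924*B


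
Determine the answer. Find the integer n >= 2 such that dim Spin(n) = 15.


dim Spin(n) = dim so(n) = n(n-1)/2.
Solve n(n-1)/2 = 15, i.e. n^2 - n - 30 = 0.
Discriminant = 1 + 8*15 = 121
n = (1 + sqrt(121))/2 = (1 + 11)/2 = 6


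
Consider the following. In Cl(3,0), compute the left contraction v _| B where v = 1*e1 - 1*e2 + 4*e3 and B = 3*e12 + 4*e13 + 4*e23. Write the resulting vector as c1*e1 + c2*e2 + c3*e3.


Left contraction v _| B = <vB>_1 (grade-1 part of the geometric product vB).
Using e1_|e12 = e2, e2_|e12 = -e1, e1_|e13 = e3, e3_|e13 = -e1, e2_|e23 = e3, e3_|e23 = -e2:
e1 coeff: -v2*b12 - v3*b13 = -(-1)*(3) - (4)*(4) = -13
e2 coeff: v1*b12 - v3*b23 = (1)*(3) - (4)*(4) = -13
e3 coeff: v1*b13 + v2*b23 = (1)*(4) + (-1)*(4) = 0
v _| B = -13*e1 - 13*e2 + 0*e3


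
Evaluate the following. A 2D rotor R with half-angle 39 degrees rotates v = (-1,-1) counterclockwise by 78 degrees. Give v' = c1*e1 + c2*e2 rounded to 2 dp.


Rotor R = cos(39deg) - sin(39deg)*e12
Rotation angle theta = 2 * 39 = 78 degrees
v' = R*v*~R rotates v by theta.
cos(78deg) = 0.2079, sin(78deg) = 0.9781
v'_1 = -1*cos(78deg) - (-1)*sin(78deg)
= -1*0.2079 - (-1)*0.9781
= 0.77
v'_2 = -1*sin(78deg) + (-1)*cos(78deg)
= -1*0.9781 + (-1)*0.2079
= -1.19
v' = 0.77*e1 - 1.19*e2


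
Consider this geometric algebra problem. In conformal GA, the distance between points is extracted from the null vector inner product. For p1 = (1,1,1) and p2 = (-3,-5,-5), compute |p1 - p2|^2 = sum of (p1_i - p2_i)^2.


p1 - p2 = (4, 6, 6)
|p1 - p2|^2 = 4^2 + 6^2 + 6^2
= 16 + 36 + 36
= 88


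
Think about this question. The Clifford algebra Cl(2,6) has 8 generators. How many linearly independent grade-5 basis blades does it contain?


Number of grade-k basis blades in Cl(p,q) with n = p + q is C(n, k).
n = 2 + 6 = 8
C(8, 5) = 8! / (5! * 3!)
= 40320 / (120 * 6)
= 56


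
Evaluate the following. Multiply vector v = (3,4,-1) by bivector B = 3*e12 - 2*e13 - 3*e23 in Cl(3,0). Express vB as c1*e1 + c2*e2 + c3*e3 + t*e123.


vB has grade-1 (vector) and grade-3 (trivector) parts: vB = (v _| B) + (v ^ B).
Vector part <vB>_1:
  e1: -v2*b12 - v3*b13 = -(4)*(3) - (-1)*(-2) = -14
  e2: v1*b12 - v3*b23 = (3)*(3) - (-1)*(-3) = 6
  e3: v1*b13 + v2*b23 = (3)*(-2) + (4)*(-3) = -18
Trivector part <vB>_3:
  e123: v1*b23 - v2*b13 + v3*b12 = (3)*(-3) - (4)*(-2) + (-1)*(3) = -4
vB = -14*e1 + 6*e2 - 18*e3 - 4*e123


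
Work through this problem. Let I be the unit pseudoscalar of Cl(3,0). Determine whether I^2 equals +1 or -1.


The pseudoscalar I = e1...e_n (product of all n generators) of Cl(p,q) satisfies I^2 = (-1)^(q + n(n-1)/2).
p = 3, q = 0, n = p + q = 3
n(n-1)/2 = 3 * 2 / 2 = 3
Exponent = q + n(n-1)/2 = 0 + 3 = 3
I^2 = (-1)^3 = -1


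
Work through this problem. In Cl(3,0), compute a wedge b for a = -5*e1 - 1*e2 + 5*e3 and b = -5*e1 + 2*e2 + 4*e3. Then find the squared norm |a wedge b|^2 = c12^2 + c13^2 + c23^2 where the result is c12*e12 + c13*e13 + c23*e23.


a wedge b = (a1*b2 - a2*b1)*e12 + (a1*b3 - a3*b1)*e13 + (a2*b3 - a3*b2)*e23
e12 coeff: (-5)*2 - (-1)*(-5) = -10 - 5 = -15
e13 coeff: (-5)*4 - 5*(-5) = -20 - (-25) = 5
e23 coeff: (-1)*4 - 5*2 = -4 - 10 = -14
|a wedge b|^2 = (-15)^2 + 5^2 + (-14)^2
= 225 + 25 + 196
= 446


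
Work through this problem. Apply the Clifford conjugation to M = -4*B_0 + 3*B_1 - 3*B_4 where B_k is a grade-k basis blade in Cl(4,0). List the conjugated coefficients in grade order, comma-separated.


Clifford conjugate sign for grade k: (-1)^(k(k+1)/2)
Grade 0: (-1)^(0*1/2) = (-1)^0 = 1, coeff -4 -> -4
Grade 1: (-1)^(1*2/2) = (-1)^1 = -1, coeff 3 -> -3
Grade 4: (-1)^(4*5/2) = (-1)^10 = 1, coeff -3 -> -3
Conjugated coefficients: -4, -3, -3


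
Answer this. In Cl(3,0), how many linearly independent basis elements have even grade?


Even subalgebra dimension = 2^(n-1)
n = 3 + 0 = 3
2^(3 - 1) = 2^2 = 4
Verification: sum of C(3,k) for even k = 1 + 3 = 4
Result = 4


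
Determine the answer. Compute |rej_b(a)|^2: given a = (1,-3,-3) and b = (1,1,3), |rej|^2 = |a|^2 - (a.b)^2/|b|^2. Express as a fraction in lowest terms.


|a|^2 = 1^2 + (-3)^2 + (-3)^2 = 19
|b|^2 = 1^2 + 1^2 + 3^2 = 11
a . b = 1*1 + (-3)*1 + (-3)*3 = -11
(a.b)^2 = (-11)^2 = 121
|rej|^2 = 19 - 121/11
= (209 - 121)/11
= 88/11
In lowest terms: 8/1


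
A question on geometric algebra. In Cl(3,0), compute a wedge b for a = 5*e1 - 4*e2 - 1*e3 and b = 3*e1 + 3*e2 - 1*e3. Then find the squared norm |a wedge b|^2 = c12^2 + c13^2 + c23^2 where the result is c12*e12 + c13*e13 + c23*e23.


a wedge b = (a1*b2 - a2*b1)*e12 + (a1*b3 - a3*b1)*e13 + (a2*b3 - a3*b2)*e23
e12 coeff: 5*3 - (-4)*3 = 15 - (-12) = 27
e13 coeff: 5*(-1) - (-1)*3 = -5 - (-3) = -2
e23 coeff: (-4)*(-1) - (-1)*3 = 4 - (-3) = 7
|a wedge b|^2 = 27^2 + (-2)^2 + 7^2
= 729 + 4 + 49
= 782


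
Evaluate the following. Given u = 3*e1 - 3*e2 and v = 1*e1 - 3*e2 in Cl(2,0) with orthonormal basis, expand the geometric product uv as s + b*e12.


Expand: (3*e1 - 3*e2)(1*e1 - 3*e2)
= 3*1*e1e1 + 3*(-3)*e1e2 + (-3)*1*e2e1 + (-3)*(-3)*e2e2
Using e1^2 = e2^2 = 1, e2e1 = -e1e2:
Scalar part s = 3*1 + (-3)*(-3) = 3 + 9 = 12
Bivector part b = 3*(-3) - (-3)*1 = -9 - (-3) = -6
uv = 12 - 6*e12


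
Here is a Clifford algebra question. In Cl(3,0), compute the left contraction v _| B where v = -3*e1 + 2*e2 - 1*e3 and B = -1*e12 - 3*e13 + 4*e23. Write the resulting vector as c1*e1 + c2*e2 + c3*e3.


Left contraction v _| B = <vB>_1 (grade-1 part of the geometric product vB).
Using e1_|e12 = e2, e2_|e12 = -e1, e1_|e13 = e3, e3_|e13 = -e1, e2_|e23 = e3, e3_|e23 = -e2:
e1 coeff: -v2*b12 - v3*b13 = -(2)*(-1) - (-1)*(-3) = -1
e2 coeff: v1*b12 - v3*b23 = (-3)*(-1) - (-1)*(4) = 7
e3 coeff: v1*b13 + v2*b23 = (-3)*(-3) + (2)*(4) = 17
v _| B = -1*e1 + 7*e2 + 17*e3


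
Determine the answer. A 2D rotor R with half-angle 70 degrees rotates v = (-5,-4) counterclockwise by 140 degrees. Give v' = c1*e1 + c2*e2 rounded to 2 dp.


Rotor R = cos(70deg) - sin(70deg)*e12
Rotation angle theta = 2 * 70 = 140 degrees
v' = R*v*~R rotates v by theta.
cos(140deg) = -0.7660, sin(140deg) = 0.6428
v'_1 = -5*cos(140deg) - (-4)*sin(140deg)
= -5*(-0.7660) - (-4)*0.6428
= 6.40
v'_2 = -5*sin(140deg) + (-4)*cos(140deg)
= -5*0.6428 + (-4)*(-0.7660)
= -0.15
v' = 6.40*e1 - 0.15*e2


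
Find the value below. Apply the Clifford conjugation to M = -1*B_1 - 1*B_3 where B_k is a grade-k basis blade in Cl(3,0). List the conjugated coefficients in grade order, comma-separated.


Clifford conjugate sign for grade k: (-1)^(k(k+1)/2)
Grade 1: (-1)^(1*2/2) = (-1)^1 = -1, coeff -1 -> 1
Grade 3: (-1)^(3*4/2) = (-1)^6 = 1, coeff -1 -> -1
Conjugated coefficients: 1, -1


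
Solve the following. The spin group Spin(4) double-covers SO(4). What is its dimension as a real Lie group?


Spin(n) double-covers SO(n); both have Lie algebra so(n) of dimension n(n-1)/2.
n = 4
n(n-1) = 4 * 3 = 12
dim Spin(4) = 12/2 = 6


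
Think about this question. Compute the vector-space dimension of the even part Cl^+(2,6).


Even subalgebra dimension = 2^(n-1)
n = 2 + 6 = 8
2^(8 - 1) = 2^7 = 128
Verification: sum of C(8,k) for even k = 1 + 28 + 70 + 28 + 1 = 128
Result = 128


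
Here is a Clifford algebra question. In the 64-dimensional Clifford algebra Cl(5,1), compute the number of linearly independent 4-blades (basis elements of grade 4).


Number of grade-k basis blades in Cl(p,q) with n = p + q is C(n, k).
n = 5 + 1 = 6
C(6, 4) = 6! / (4! * 2!)
= 720 / (24 * 2)
= 15


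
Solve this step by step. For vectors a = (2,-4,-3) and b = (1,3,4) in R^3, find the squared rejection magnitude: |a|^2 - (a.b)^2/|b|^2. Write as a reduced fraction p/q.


|a|^2 = 2^2 + (-4)^2 + (-3)^2 = 29
|b|^2 = 1^2 + 3^2 + 4^2 = 26
a . b = 2*1 + (-4)*3 + (-3)*4 = -22
(a.b)^2 = (-22)^2 = 484
|rej|^2 = 29 - 484/26
= (754 - 484)/26
= 270/26
In lowest terms: 135/13


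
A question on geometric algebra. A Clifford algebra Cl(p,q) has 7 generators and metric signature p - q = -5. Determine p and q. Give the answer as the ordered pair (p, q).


We need p + q = 7 and p - q = -5.
Adding: 2p = 7 + (-5) = 2, so p = 1.
Then q = 7 - 1 = 6.
(p, q) = (1, 6)


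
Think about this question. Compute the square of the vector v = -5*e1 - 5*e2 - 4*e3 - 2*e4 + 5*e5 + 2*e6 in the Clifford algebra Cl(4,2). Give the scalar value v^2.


v^2 = sum of c_i^2 * e_i^2
Positive signature terms (e_i^2 = +1): (-5)^2 + (-5)^2 + (-4)^2 + (-2)^2 = 70
Negative signature terms (e_j^2 = -1): 5^2 + 2^2 = 29
v^2 = 70 - 29 = 41


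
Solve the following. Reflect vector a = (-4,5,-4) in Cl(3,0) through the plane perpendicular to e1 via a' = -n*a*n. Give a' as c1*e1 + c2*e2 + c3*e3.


Reflection formula: a' = -n*a*n, with n = e1 (unit vector, n^2 = 1).
For reflection through hyperplane perp to e1:
The component along e1 flips sign, others stay.
a = (-4, 5, -4)
a' = (4, 5, -4)
a' = 4*e1 + 5*e2 - 4*e3


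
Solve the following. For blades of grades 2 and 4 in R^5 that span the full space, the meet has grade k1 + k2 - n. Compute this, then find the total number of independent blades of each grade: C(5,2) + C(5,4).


Meet grade = grade(A) + grade(B) - n
= 2 + 4 - 5 = 1
C(5,2) = 10
C(5,4) = 5
dim_A + dim_B = 10 + 5 = 15


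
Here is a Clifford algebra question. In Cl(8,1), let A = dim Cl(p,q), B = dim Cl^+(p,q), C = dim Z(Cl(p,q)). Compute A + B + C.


n = 8 + 1 = 9
Total dim = 2^9 = 512
Even subalgebra dim = 2^8 = 256
n is odd, so center dim = 2
Sum = 512 + 256 + 2 = 770


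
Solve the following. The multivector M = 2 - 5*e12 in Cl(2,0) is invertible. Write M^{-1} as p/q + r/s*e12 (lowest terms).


M = 2 - 5*e12, where e12^2 = -1.
Since M commutes with its reverse ~M = a - b*e12, M * ~M = a^2 - b^2*e12^2 = a^2 + b^2.
So M^{-1} = ~M / (a^2 + b^2) = (a - b*e12)/(a^2 + b^2).
a^2 + b^2 = 4 + 25 = 29
Scalar part = 2/29 = 2/29
Bivector coeff = 5/29 = 5/29
M^{-1} = 2/29 + 5/29*e12


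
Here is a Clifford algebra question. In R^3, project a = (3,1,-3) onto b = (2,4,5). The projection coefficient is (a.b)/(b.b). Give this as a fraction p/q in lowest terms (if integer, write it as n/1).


Projection coefficient = (a . b) / (b . b)
a . b = 3*2 + 1*4 + (-3)*5
= 6 + 4 + (-15) = -5
b . b = 2^2 + 4^2 + 5^2
= 4 + 16 + 25 = 45
Coefficient = -5/45
In lowest terms: -1/9


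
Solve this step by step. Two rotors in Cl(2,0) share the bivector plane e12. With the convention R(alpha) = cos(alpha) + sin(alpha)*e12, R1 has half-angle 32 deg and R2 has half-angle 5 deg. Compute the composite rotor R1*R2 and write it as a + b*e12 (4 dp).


Same-plane rotors commute and their half-angles add:
R1*R2 = cos(a1 + a2) + sin(a1 + a2)*e12.
a1 + a2 = 32 + 5 = 37 deg
cos(37 deg) = 0.7986
sin(37 deg) = 0.6018
R1*R2 = 0.7986 + 0.6018*e12


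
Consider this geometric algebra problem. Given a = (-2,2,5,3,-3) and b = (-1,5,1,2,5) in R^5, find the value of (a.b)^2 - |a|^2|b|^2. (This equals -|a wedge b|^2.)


a . b = (-2)*(-1) + 2*5 + 5*1 + 3*2 + (-3)*5
= 2 + 10 + 5 + 6 + (-15) = 8
|a|^2 = (-2)^2 + 2^2 + 5^2 + 3^2 + (-3)^2 = 51
|b|^2 = (-1)^2 + 5^2 + 1^2 + 2^2 + 5^2 = 56
(a.b)^2 = 8^2 = 64
|a|^2 * |b|^2 = 51 * 56 = 2856
Result = 64 - 2856 = -2792


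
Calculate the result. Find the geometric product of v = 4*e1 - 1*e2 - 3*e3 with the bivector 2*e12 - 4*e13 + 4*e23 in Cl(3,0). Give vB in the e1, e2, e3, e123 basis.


vB has grade-1 (vector) and grade-3 (trivector) parts: vB = (v _| B) + (v ^ B).
Vector part <vB>_1:
  e1: -v2*b12 - v3*b13 = -(-1)*(2) - (-3)*(-4) = -10
  e2: v1*b12 - v3*b23 = (4)*(2) - (-3)*(4) = 20
  e3: v1*b13 + v2*b23 = (4)*(-4) + (-1)*(4) = -20
Trivector part <vB>_3:
  e123: v1*b23 - v2*b13 + v3*b12 = (4)*(4) - (-1)*(-4) + (-3)*(2) = 6
vB = -10*e1 + 20*e2 - 20*e3 + 6*e123


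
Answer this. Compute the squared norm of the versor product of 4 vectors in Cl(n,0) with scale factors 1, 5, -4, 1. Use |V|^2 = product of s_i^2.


Each vector v_i has |v_i|^2 = s_i^2
Squared scales: 1^2 = 1, 5^2 = 25, (-4)^2 = 16, 1^2 = 1
|V|^2 = 1 * 25 * 16 * 1
= 400


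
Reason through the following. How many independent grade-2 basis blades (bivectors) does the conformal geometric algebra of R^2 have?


The conformal model of R^2 uses Cl(3,1) with m = 2 + 2 = 4 generators.
Number of grade-2 blades = C(m, 2) = C(4, 2)
= 4*3/2 = 6


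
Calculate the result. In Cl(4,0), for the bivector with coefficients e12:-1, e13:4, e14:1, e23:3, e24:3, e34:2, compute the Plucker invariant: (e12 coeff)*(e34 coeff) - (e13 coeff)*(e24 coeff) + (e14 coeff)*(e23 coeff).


Plucker relation: af - be + cd
a*f = (-1)*2 = -2
b*e = 4*3 = 12
c*d = 1*3 = 3
af - be + cd = -2 - 12 + 3
= -11


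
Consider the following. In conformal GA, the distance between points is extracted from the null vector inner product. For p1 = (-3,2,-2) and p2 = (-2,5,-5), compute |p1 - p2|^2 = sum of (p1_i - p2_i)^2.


p1 - p2 = (-1, -3, 3)
|p1 - p2|^2 = (-1)^2 + (-3)^2 + 3^2
= 1 + 9 + 9
= 19


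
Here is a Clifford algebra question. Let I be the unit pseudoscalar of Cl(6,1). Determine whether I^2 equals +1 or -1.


The pseudoscalar I = e1...e_n (product of all n generators) of Cl(p,q) satisfies I^2 = (-1)^(q + n(n-1)/2).
p = 6, q = 1, n = p + q = 7
n(n-1)/2 = 7 * 6 / 2 = 21
Exponent = q + n(n-1)/2 = 1 + 21 = 22
I^2 = (-1)^22 = +1
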